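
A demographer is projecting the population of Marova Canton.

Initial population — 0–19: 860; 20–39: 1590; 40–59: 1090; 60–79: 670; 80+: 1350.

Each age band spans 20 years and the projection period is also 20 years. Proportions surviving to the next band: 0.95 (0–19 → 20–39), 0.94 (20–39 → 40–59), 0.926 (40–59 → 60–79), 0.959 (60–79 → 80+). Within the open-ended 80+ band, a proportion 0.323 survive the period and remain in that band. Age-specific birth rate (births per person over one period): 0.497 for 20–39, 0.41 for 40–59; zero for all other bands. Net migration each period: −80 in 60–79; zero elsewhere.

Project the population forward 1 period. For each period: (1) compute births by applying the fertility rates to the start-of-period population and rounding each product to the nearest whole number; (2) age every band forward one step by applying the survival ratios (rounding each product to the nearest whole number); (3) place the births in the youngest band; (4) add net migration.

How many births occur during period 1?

Period 1.
Births: 1590 * 0.497 = 790 ; 1090 * 0.41 = 447 — total 1237
20–39: 860 * 0.95 = 817
40–59: 1590 * 0.94 = 1495
60–79: 1090 * 0.926 = 1009
80+: 670 * 0.959 + 1350 * 0.323 = 643 + 436 = 1079
Net migration: 60–79 − 80 → 929
Giving 1237 / 817 / 1495 / 929 / 1079.

1237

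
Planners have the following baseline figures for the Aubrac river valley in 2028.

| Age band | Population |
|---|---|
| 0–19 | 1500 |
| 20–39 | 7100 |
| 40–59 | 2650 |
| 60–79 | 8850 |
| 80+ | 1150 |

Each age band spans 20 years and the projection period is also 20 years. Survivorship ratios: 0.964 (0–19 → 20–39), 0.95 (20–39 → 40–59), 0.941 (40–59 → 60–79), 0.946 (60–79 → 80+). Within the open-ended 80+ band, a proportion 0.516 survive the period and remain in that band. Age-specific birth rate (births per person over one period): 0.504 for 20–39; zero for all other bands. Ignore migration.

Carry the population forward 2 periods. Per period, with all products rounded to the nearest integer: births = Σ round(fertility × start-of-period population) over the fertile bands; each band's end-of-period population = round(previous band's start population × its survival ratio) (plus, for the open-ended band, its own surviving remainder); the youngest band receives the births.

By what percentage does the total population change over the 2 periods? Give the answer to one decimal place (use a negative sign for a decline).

Call the bands 1 to 5, youngest first.
Period 1:
Births: 7100 * 0.504 = 3578
Band 2: 1500 * 0.964 = 1446
Band 3: 7100 * 0.95 = 6745
Band 4: 2650 * 0.941 = 2494
Band 5: 8850 * 0.946 + 1150 * 0.516 = 8372 + 593 = 8965
Population now: 0–19=3578, 20–39=1446, 40–59=6745, 60–79=2494, 80+=8965
Period 2:
Births: 1446 * 0.504 = 729
Band 2: 3578 * 0.964 = 3449
Band 3: 1446 * 0.95 = 1374
Band 4: 6745 * 0.941 = 6347
Band 5: 2494 * 0.946 + 8965 * 0.516 = 2359 + 4626 = 6985
Population now: 0–19=729, 20–39=3449, 40–59=1374, 60–79=6347, 80+=6985
Total: 21250 → 18884; change = -2366; percentage change = -11.1%

-11.1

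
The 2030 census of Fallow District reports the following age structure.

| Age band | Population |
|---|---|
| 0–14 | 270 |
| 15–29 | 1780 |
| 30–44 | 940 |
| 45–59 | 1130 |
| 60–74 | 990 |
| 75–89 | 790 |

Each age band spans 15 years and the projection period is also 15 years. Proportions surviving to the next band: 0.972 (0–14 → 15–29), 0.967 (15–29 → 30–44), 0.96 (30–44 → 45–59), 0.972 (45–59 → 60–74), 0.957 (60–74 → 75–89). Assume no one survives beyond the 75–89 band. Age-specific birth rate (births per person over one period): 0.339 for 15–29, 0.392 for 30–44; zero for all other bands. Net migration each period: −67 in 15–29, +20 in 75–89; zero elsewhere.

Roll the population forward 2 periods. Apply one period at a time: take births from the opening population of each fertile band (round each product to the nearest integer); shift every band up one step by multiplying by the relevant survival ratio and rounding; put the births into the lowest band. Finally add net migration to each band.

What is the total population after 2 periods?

5407

Let group 1 be 0–14 through group 6 = 75–89.
[period 1]
Births: 1780 × 0.339 = 603 ; 940 × 0.392 = 368 → total 971
Group 2: 270 × 0.972 = 262
Group 3: 1780 × 0.967 = 1721
Group 4: 940 × 0.96 = 902
Group 5: 1130 × 0.972 = 1098
Group 6: 990 × 0.957 = 947
Net migration: Group 2 − 67 → 195; Group 6 + 20 → 967
Population now: 0–14=971, 15–29=195, 30–44=1721, 45–59=902, 60–74=1098, 75–89=967
[period 2]
Births: 195 × 0.339 = 66 ; 1721 × 0.392 = 675 → total 741
Group 2: 971 × 0.972 = 944
Group 3: 195 × 0.967 = 189
Group 4: 1721 × 0.96 = 1652
Group 5: 902 × 0.972 = 877
Group 6: 1098 × 0.957 = 1051
Net migration: Group 2 − 67 → 877; Group 6 + 20 → 1071
Population now: 0–14=741, 15–29=877, 30–44=189, 45–59=1652, 60–74=877, 75–89=1071
Total after period 2: 741 + 877 + 189 + 1652 + 877 + 1071 = 5407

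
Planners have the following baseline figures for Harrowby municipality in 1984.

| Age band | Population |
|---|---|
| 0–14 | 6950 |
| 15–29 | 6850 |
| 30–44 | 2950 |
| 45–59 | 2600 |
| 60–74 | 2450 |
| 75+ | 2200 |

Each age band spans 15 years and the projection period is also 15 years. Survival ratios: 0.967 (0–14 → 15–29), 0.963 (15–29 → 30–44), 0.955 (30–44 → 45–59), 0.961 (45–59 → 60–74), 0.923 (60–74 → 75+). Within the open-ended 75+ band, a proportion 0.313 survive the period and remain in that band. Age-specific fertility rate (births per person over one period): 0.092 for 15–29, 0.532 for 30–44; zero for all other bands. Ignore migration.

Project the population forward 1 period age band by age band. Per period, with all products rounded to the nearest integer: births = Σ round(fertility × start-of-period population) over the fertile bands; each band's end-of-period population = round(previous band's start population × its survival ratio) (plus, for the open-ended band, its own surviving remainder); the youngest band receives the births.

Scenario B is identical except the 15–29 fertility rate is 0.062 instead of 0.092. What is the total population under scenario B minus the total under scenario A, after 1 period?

-205

Period 1:
Births: 6850 * 0.092 = 630 ; 2950 * 0.532 = 1569 — total 2199
15–29: 6950 * 0.967 = 6721
30–44: 6850 * 0.963 = 6597
45–59: 2950 * 0.955 = 2817
60–74: 2600 * 0.961 = 2499
75+: 2450 * 0.923 + 2200 * 0.313 = 2261 + 689 = 2950
Giving 2199 / 6721 / 6597 / 2817 / 2499 / 2950.
Scenario A total after 1 period: 23783
Scenario B projection —
Period 1:
Births: 6850 * 0.062 = 425 ; 2950 * 0.532 = 1569 — total 1994
15–29: 6950 * 0.967 = 6721
30–44: 6850 * 0.963 = 6597
45–59: 2950 * 0.955 = 2817
60–74: 2600 * 0.961 = 2499
75+: 2450 * 0.923 + 2200 * 0.313 = 2261 + 689 = 2950
Giving 1994 / 6721 / 6597 / 2817 / 2499 / 2950.
Scenario B total after 1 period: 23578
Difference B − A = 23578 − 23783 = -205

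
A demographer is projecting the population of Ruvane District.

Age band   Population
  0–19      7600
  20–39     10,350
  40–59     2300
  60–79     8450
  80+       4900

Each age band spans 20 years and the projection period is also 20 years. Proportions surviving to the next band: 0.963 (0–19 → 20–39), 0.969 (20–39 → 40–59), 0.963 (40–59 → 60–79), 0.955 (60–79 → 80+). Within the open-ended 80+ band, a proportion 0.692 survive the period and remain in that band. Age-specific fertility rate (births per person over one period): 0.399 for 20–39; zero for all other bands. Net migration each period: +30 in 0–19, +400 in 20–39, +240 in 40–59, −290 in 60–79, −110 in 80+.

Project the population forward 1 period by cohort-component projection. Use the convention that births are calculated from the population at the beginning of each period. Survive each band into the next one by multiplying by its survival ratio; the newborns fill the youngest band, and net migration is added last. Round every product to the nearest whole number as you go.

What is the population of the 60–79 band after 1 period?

Period 1:
Births: 10350 * 0.399 = 4130
20–39: 7600 * 0.963 = 7319
40–59: 10350 * 0.969 = 10029
60–79: 2300 * 0.963 = 2215
80+: 8450 * 0.955 + 4900 * 0.692 = 8070 + 3391 = 11461
Net migration: 0–19 + 30 → 4160; 20–39 + 400 → 7719; 40–59 + 240 → 10269; 60–79 − 290 → 1925; 80+ − 110 → 11351
Population now: 0–19=4160, 20–39=7719, 40–59=10269, 60–79=1925, 80+=11351

1925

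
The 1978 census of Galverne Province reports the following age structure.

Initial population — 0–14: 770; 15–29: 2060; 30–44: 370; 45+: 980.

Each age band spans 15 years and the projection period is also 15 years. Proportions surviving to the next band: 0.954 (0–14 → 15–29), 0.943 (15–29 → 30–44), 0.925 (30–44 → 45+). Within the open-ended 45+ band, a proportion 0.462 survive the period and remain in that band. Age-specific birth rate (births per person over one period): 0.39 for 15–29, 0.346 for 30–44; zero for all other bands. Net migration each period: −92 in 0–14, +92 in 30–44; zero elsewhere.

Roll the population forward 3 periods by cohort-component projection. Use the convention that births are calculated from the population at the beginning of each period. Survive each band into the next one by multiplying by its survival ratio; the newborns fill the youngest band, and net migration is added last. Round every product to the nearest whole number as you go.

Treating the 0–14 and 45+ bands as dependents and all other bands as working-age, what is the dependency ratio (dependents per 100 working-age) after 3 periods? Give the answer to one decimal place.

— Period 1 —
Births: 2060 × 0.39 = 803, 370 × 0.346 = 128 → total 931
15–29: 770 × 0.954 = 735
30–44: 2060 × 0.943 = 1943
45+: 370 × 0.925 + 980 × 0.462 = 342 + 453 = 795
Net migration: 0–14 − 92 → 839; 30–44 + 92 → 2035
→ [839, 735, 2035, 795]
— Period 2 —
Births: 735 × 0.39 = 287, 2035 × 0.346 = 704 → total 991
15–29: 839 × 0.954 = 800
30–44: 735 × 0.943 = 693
45+: 2035 × 0.925 + 795 × 0.462 = 1882 + 367 = 2249
Net migration: 0–14 − 92 → 899; 30–44 + 92 → 785
→ [899, 800, 785, 2249]
— Period 3 —
Births: 800 × 0.39 = 312, 785 × 0.346 = 272 → total 584
15–29: 899 × 0.954 = 858
30–44: 800 × 0.943 = 754
45+: 785 × 0.925 + 2249 × 0.462 = 726 + 1039 = 1765
Net migration: 0–14 − 92 → 492; 30–44 + 92 → 846
→ [492, 858, 846, 1765]
Dependents (band 0–14 + band 45+) = 492 + 1765 = 2257; working-age = 1704; ratio = 2257/1704 × 100 = 132.5

132.5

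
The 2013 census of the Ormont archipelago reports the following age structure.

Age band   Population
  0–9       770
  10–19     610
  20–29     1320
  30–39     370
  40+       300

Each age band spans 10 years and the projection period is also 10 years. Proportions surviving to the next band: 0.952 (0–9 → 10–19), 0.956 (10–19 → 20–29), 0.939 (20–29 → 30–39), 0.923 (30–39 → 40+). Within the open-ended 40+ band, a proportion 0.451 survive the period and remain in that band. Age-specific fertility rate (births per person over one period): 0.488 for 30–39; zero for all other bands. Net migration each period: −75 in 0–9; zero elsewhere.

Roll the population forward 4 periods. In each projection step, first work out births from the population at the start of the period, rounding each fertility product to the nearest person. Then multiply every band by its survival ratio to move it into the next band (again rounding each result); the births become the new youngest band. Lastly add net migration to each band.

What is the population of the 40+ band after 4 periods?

1111

Numbering the groups 1..5 from youngest to oldest:
[period 1]
Births: 370 × 0.488 = 181
Group 2: 770 × 0.952 = 733
Group 3: 610 × 0.956 = 583
Group 4: 1320 × 0.939 = 1239
Group 5: 370 × 0.923 + 300 × 0.451 = 342 + 135 = 477
Net migration: Group 1 − 75 → 106
End of period: [106, 733, 583, 1239, 477]
[period 2]
Births: 1239 × 0.488 = 605
Group 2: 106 × 0.952 = 101
Group 3: 733 × 0.956 = 701
Group 4: 583 × 0.939 = 547
Group 5: 1239 × 0.923 + 477 × 0.451 = 1144 + 215 = 1359
Net migration: Group 1 − 75 → 530
End of period: [530, 101, 701, 547, 1359]
[period 3]
Births: 547 × 0.488 = 267
Group 2: 530 × 0.952 = 505
Group 3: 101 × 0.956 = 97
Group 4: 701 × 0.939 = 658
Group 5: 547 × 0.923 + 1359 × 0.451 = 505 + 613 = 1118
Net migration: Group 1 − 75 → 192
End of period: [192, 505, 97, 658, 1118]
[period 4]
Births: 658 × 0.488 = 321
Group 2: 192 × 0.952 = 183
Group 3: 505 × 0.956 = 483
Group 4: 97 × 0.939 = 91
Group 5: 658 × 0.923 + 1118 × 0.451 = 607 + 504 = 1111
Net migration: Group 1 − 75 → 246
End of period: [246, 183, 483, 91, 1111]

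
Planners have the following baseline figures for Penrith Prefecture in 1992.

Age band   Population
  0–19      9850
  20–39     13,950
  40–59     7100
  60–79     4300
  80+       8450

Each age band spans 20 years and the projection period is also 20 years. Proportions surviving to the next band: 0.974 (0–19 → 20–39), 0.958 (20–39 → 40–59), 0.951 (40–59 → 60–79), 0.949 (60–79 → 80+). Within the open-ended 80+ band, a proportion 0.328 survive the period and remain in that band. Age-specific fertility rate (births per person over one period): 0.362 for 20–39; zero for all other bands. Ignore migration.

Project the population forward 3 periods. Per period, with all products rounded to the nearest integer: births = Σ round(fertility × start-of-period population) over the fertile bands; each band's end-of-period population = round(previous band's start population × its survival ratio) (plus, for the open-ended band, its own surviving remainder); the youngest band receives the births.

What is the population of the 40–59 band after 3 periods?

Period 1.
Births: 13950 × 0.362 = 5050
20–39: 9850 × 0.974 = 9594
40–59: 13950 × 0.958 = 13364
60–79: 7100 × 0.951 = 6752
80+: 4300 × 0.949 + 8450 × 0.328 = 4081 + 2772 = 6853
Giving 5050 / 9594 / 13364 / 6752 / 6853.
Period 2.
Births: 9594 × 0.362 = 3473
20–39: 5050 × 0.974 = 4919
40–59: 9594 × 0.958 = 9191
60–79: 13364 × 0.951 = 12709
80+: 6752 × 0.949 + 6853 × 0.328 = 6408 + 2248 = 8656
Giving 3473 / 4919 / 9191 / 12709 / 8656.
Period 3.
Births: 4919 × 0.362 = 1781
20–39: 3473 × 0.974 = 3383
40–59: 4919 × 0.958 = 4712
60–79: 9191 × 0.951 = 8741
80+: 12709 × 0.949 + 8656 × 0.328 = 12061 + 2839 = 14900
Giving 1781 / 3383 / 4712 / 8741 / 14900.

4712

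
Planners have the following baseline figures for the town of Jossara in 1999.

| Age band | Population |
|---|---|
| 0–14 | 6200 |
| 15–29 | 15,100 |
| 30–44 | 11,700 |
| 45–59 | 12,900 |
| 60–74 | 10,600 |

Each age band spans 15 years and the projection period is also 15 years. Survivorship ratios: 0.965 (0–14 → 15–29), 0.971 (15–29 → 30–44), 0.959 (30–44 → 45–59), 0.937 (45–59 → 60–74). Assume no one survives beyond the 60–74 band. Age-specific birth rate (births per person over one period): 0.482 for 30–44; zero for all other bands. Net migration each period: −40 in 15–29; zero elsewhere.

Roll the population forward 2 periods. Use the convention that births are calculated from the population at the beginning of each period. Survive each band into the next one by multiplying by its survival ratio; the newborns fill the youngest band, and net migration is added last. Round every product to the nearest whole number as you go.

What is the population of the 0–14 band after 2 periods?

7067

Call the bands 1 to 5, youngest first.
Period 1.
Births: 11700 * 0.482 = 5639
Band 2: 6200 * 0.965 = 5983
Band 3: 15100 * 0.971 = 14662
Band 4: 11700 * 0.959 = 11220
Band 5: 12900 * 0.937 = 12087
Net migration: Band 2 − 40 → 5943
→ [5639, 5943, 14662, 11220, 12087]
Period 2.
Births: 14662 * 0.482 = 7067
Band 2: 5639 * 0.965 = 5442
Band 3: 5943 * 0.971 = 5771
Band 4: 14662 * 0.959 = 14061
Band 5: 11220 * 0.937 = 10513
Net migration: Band 2 − 40 → 5402
→ [7067, 5402, 5771, 14061, 10513]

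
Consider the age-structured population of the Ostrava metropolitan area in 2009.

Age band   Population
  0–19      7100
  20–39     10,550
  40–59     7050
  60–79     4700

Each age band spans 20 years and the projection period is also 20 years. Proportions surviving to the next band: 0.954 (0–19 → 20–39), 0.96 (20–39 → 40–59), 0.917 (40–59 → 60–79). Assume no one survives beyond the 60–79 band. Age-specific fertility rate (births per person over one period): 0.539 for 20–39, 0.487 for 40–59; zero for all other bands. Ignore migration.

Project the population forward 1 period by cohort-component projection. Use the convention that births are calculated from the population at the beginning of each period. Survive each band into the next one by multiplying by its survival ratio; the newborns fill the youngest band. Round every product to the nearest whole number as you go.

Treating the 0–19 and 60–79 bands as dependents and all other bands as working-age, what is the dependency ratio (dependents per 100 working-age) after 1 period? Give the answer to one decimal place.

92.2

Numbering the groups 1..4 from youngest to oldest:
[period 1]
Births: 10550 * 0.539 = 5686  |  7050 * 0.487 = 3433 → total 9119
Group 2: 7100 * 0.954 = 6773
Group 3: 10550 * 0.96 = 10128
Group 4: 7050 * 0.917 = 6465
End of period: [9119, 6773, 10128, 6465]
Dependents (band 0–19 + band 60–79) = 9119 + 6465 = 15584; working-age = 16901; ratio = 15584/16901 × 100 = 92.2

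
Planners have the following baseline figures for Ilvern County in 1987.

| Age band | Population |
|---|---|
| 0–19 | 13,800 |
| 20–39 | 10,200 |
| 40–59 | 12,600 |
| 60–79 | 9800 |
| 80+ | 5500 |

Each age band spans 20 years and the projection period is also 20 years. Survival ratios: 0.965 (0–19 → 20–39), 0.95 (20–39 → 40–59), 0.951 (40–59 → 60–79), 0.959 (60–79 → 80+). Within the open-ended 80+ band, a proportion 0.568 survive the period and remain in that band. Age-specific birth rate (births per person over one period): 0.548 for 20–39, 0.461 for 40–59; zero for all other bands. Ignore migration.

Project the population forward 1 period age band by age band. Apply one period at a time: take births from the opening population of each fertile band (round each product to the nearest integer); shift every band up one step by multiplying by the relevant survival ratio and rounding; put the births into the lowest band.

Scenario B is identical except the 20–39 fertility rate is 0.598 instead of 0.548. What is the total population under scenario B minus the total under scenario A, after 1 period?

Let group 1 be 0–19 through group 5 = 80+.
— Period 1 —
Births: 10200 × 0.548 = 5590  |  12600 × 0.461 = 5809 ⇒ total 11399
Group 2: 13800 × 0.965 = 13317
Group 3: 10200 × 0.95 = 9690
Group 4: 12600 × 0.951 = 11983
Group 5: 9800 × 0.959 + 5500 × 0.568 = 9398 + 3124 = 12522
→ [11399, 13317, 9690, 11983, 12522]
Scenario A total after 1 period: 58911
Scenario B projection —
— Period 1 —
Births: 10200 × 0.598 = 6100  |  12600 × 0.461 = 5809 ⇒ total 11909
Group 2: 13800 × 0.965 = 13317
Group 3: 10200 × 0.95 = 9690
Group 4: 12600 × 0.951 = 11983
Group 5: 9800 × 0.959 + 5500 × 0.568 = 9398 + 3124 = 12522
→ [11909, 13317, 9690, 11983, 12522]
Scenario B total after 1 period: 59421
Difference B − A = 59421 − 58911 = 510

510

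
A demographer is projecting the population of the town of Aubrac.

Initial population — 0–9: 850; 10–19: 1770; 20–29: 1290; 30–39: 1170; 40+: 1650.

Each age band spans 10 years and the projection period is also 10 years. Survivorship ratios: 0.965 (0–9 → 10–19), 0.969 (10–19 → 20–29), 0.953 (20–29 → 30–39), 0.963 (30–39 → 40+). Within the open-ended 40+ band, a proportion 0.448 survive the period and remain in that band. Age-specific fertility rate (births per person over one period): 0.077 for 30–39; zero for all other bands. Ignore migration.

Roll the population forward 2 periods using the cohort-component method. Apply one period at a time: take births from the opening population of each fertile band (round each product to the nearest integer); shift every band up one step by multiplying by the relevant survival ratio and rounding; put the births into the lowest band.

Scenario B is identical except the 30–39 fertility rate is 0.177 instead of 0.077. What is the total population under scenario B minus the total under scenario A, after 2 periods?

Call the bands 1 to 5, youngest first.
Period 1.
Births: 1170 × 0.077 = 90
Band 2: 850 × 0.965 = 820
Band 3: 1770 × 0.969 = 1715
Band 4: 1290 × 0.953 = 1229
Band 5: 1170 × 0.963 + 1650 × 0.448 = 1127 + 739 = 1866
Population now: 0–9=90, 10–19=820, 20–29=1715, 30–39=1229, 40+=1866
Period 2.
Births: 1229 × 0.077 = 95
Band 2: 90 × 0.965 = 87
Band 3: 820 × 0.969 = 795
Band 4: 1715 × 0.953 = 1634
Band 5: 1229 × 0.963 + 1866 × 0.448 = 1184 + 836 = 2020
Population now: 0–9=95, 10–19=87, 20–29=795, 30–39=1634, 40+=2020
Scenario A total after 2 periods: 4631
Scenario B projection —
Period 1.
Births: 1170 × 0.177 = 207
Band 2: 850 × 0.965 = 820
Band 3: 1770 × 0.969 = 1715
Band 4: 1290 × 0.953 = 1229
Band 5: 1170 × 0.963 + 1650 × 0.448 = 1127 + 739 = 1866
Population now: 0–9=207, 10–19=820, 20–29=1715, 30–39=1229, 40+=1866
Period 2.
Births: 1229 × 0.177 = 218
Band 2: 207 × 0.965 = 200
Band 3: 820 × 0.969 = 795
Band 4: 1715 × 0.953 = 1634
Band 5: 1229 × 0.963 + 1866 × 0.448 = 1184 + 836 = 2020
Population now: 0–9=218, 10–19=200, 20–29=795, 30–39=1634, 40+=2020
Scenario B total after 2 periods: 4867
Difference B − A = 4867 − 4631 = 236

236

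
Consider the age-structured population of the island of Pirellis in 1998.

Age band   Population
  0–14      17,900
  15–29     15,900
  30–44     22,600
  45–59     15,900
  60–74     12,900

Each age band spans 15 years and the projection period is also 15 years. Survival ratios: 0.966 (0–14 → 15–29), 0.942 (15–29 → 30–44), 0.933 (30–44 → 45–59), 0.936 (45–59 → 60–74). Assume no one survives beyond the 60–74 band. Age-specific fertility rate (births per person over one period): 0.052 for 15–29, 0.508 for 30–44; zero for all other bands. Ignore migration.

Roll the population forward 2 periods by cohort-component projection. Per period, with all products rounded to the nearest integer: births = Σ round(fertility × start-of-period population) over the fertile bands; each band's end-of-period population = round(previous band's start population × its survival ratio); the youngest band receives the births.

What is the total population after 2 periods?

70396

[period 1]
Births: 15900 × 0.052 = 827 ; 22600 × 0.508 = 11481 — total 12308
15–29: 17900 × 0.966 = 17291
30–44: 15900 × 0.942 = 14978
45–59: 22600 × 0.933 = 21086
60–74: 15900 × 0.936 = 14882
End of period: [12308, 17291, 14978, 21086, 14882]
[period 2]
Births: 17291 × 0.052 = 899 ; 14978 × 0.508 = 7609 — total 8508
15–29: 12308 × 0.966 = 11890
30–44: 17291 × 0.942 = 16288
45–59: 14978 × 0.933 = 13974
60–74: 21086 × 0.936 = 19736
End of period: [8508, 11890, 16288, 13974, 19736]
Total after period 2: 8508 + 11890 + 16288 + 13974 + 19736 = 70396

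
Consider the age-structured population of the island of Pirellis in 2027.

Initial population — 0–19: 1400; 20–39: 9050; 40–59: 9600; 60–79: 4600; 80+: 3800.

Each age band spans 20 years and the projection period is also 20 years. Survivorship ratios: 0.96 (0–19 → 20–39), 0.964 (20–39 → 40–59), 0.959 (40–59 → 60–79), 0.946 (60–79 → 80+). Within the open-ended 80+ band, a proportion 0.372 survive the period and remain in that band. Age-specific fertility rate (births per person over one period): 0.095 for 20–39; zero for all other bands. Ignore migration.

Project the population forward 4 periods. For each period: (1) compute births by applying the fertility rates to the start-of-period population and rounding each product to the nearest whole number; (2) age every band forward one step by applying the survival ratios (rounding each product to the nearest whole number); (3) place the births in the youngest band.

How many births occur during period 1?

860

Period 1.
Births: 9050 * 0.095 = 860
20–39: 1400 * 0.96 = 1344
40–59: 9050 * 0.964 = 8724
60–79: 9600 * 0.959 = 9206
80+: 4600 * 0.946 + 3800 * 0.372 = 4352 + 1414 = 5766
Population now: 0–19=860, 20–39=1344, 40–59=8724, 60–79=9206, 80+=5766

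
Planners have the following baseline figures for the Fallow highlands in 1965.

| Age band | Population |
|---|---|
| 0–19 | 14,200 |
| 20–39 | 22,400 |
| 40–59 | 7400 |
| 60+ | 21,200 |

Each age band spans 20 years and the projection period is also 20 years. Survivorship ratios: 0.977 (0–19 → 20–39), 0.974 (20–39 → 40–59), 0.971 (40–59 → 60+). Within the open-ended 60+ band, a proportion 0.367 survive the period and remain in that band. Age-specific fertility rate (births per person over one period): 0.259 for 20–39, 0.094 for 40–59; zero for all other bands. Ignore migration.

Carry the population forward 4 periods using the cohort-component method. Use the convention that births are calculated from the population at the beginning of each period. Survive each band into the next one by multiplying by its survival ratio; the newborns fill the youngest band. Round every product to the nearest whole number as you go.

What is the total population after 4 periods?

24640

Period 1:
Births: 22400 × 0.259 = 5802 ; 7400 × 0.094 = 696 ⇒ total 6498
20–39: 14200 × 0.977 = 13873
40–59: 22400 × 0.974 = 21818
60+: 7400 × 0.971 + 21200 × 0.367 = 7185 + 7780 = 14965
→ [6498, 13873, 21818, 14965]
Period 2:
Births: 13873 × 0.259 = 3593 ; 21818 × 0.094 = 2051 ⇒ total 5644
20–39: 6498 × 0.977 = 6349
40–59: 13873 × 0.974 = 13512
60+: 21818 × 0.971 + 14965 × 0.367 = 21185 + 5492 = 26677
→ [5644, 6349, 13512, 26677]
Period 3:
Births: 6349 × 0.259 = 1644 ; 13512 × 0.094 = 1270 ⇒ total 2914
20–39: 5644 × 0.977 = 5514
40–59: 6349 × 0.974 = 6184
60+: 13512 × 0.971 + 26677 × 0.367 = 13120 + 9790 = 22910
→ [2914, 5514, 6184, 22910]
Period 4:
Births: 5514 × 0.259 = 1428 ; 6184 × 0.094 = 581 ⇒ total 2009
20–39: 2914 × 0.977 = 2847
40–59: 5514 × 0.974 = 5371
60+: 6184 × 0.971 + 22910 × 0.367 = 6005 + 8408 = 14413
→ [2009, 2847, 5371, 14413]
Total after period 4: 2009 + 2847 + 5371 + 14413 = 24640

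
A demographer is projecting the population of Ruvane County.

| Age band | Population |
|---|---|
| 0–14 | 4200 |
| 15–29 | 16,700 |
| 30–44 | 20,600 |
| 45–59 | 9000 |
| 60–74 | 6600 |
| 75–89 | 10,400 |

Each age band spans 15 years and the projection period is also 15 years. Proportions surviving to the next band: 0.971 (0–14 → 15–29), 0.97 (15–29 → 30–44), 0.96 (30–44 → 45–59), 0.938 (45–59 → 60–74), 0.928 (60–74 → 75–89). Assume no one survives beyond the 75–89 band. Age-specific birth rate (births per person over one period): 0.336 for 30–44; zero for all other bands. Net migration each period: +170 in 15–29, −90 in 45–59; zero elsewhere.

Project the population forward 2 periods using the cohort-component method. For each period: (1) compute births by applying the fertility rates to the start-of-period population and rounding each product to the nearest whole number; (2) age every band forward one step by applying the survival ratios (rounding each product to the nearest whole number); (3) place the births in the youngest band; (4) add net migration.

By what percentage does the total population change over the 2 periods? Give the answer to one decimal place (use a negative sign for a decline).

Call the bands 1 to 6, youngest first.
[period 1]
Births: 20600 × 0.336 = 6922
Band 2: 4200 × 0.971 = 4078
Band 3: 16700 × 0.97 = 16199
Band 4: 20600 × 0.96 = 19776
Band 5: 9000 × 0.938 = 8442
Band 6: 6600 × 0.928 = 6125
Net migration: Band 2 + 170 → 4248; Band 4 − 90 → 19686
Giving 6922 / 4248 / 16199 / 19686 / 8442 / 6125.
[period 2]
Births: 16199 × 0.336 = 5443
Band 2: 6922 × 0.971 = 6721
Band 3: 4248 × 0.97 = 4121
Band 4: 16199 × 0.96 = 15551
Band 5: 19686 × 0.938 = 18465
Band 6: 8442 × 0.928 = 7834
Net migration: Band 2 + 170 → 6891; Band 4 − 90 → 15461
Giving 5443 / 6891 / 4121 / 15461 / 18465 / 7834.
Total: 67500 → 58215; change = -9285; percentage change = -13.8%

-13.8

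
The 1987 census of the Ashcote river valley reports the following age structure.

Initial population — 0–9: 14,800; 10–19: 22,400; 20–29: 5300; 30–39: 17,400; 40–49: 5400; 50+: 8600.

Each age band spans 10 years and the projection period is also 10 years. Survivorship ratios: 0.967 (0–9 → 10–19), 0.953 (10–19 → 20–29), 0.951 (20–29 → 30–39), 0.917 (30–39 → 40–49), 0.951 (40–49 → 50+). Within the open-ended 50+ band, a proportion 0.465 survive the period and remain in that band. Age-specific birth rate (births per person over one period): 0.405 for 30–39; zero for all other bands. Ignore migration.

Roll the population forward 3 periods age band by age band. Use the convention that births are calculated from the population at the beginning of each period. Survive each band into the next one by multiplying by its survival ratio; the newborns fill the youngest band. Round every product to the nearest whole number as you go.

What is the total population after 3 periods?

61704

Let band 1 be 0–9 through band 6 = 50+.
Period 1:
Births: 17400 × 0.405 = 7047
Band 2: 14800 × 0.967 = 14312
Band 3: 22400 × 0.953 = 21347
Band 4: 5300 × 0.951 = 5040
Band 5: 17400 × 0.917 = 15956
Band 6: 5400 × 0.951 + 8600 × 0.465 = 5135 + 3999 = 9134
→ [7047, 14312, 21347, 5040, 15956, 9134]
Period 2:
Births: 5040 × 0.405 = 2041
Band 2: 7047 × 0.967 = 6814
Band 3: 14312 × 0.953 = 13639
Band 4: 21347 × 0.951 = 20301
Band 5: 5040 × 0.917 = 4622
Band 6: 15956 × 0.951 + 9134 × 0.465 = 15174 + 4247 = 19421
→ [2041, 6814, 13639, 20301, 4622, 19421]
Period 3:
Births: 20301 × 0.405 = 8222
Band 2: 2041 × 0.967 = 1974
Band 3: 6814 × 0.953 = 6494
Band 4: 13639 × 0.951 = 12971
Band 5: 20301 × 0.917 = 18616
Band 6: 4622 × 0.951 + 19421 × 0.465 = 4396 + 9031 = 13427
→ [8222, 1974, 6494, 12971, 18616, 13427]
Total after period 3: 8222 + 1974 + 6494 + 12971 + 18616 + 13427 = 61704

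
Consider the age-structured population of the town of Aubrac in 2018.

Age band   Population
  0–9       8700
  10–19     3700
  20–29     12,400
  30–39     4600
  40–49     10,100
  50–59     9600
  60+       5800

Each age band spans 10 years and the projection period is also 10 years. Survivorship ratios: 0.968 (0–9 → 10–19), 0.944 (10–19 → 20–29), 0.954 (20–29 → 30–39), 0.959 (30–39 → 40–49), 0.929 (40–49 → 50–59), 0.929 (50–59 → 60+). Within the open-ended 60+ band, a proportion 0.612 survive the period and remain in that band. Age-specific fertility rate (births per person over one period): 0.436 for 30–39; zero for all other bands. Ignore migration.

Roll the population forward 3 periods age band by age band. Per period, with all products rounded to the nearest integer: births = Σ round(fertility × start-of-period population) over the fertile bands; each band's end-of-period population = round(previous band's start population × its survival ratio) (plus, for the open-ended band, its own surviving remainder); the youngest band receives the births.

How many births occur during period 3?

Period 1:
Births: 4600 × 0.436 = 2006
10–19: 8700 × 0.968 = 8422
20–29: 3700 × 0.944 = 3493
30–39: 12400 × 0.954 = 11830
40–49: 4600 × 0.959 = 4411
50–59: 10100 × 0.929 = 9383
60+: 9600 × 0.929 + 5800 × 0.612 = 8918 + 3550 = 12468
End of period: [2006, 8422, 3493, 11830, 4411, 9383, 12468]
Period 2:
Births: 11830 × 0.436 = 5158
10–19: 2006 × 0.968 = 1942
20–29: 8422 × 0.944 = 7950
30–39: 3493 × 0.954 = 3332
40–49: 11830 × 0.959 = 11345
50–59: 4411 × 0.929 = 4098
60+: 9383 × 0.929 + 12468 × 0.612 = 8717 + 7630 = 16347
End of period: [5158, 1942, 7950, 3332, 11345, 4098, 16347]
Period 3:
Births: 3332 × 0.436 = 1453
10–19: 5158 × 0.968 = 4993
20–29: 1942 × 0.944 = 1833
30–39: 7950 × 0.954 = 7584
40–49: 3332 × 0.959 = 3195
50–59: 11345 × 0.929 = 10540
60+: 4098 × 0.929 + 16347 × 0.612 = 3807 + 10004 = 13811
End of period: [1453, 4993, 1833, 7584, 3195, 10540, 13811]

1453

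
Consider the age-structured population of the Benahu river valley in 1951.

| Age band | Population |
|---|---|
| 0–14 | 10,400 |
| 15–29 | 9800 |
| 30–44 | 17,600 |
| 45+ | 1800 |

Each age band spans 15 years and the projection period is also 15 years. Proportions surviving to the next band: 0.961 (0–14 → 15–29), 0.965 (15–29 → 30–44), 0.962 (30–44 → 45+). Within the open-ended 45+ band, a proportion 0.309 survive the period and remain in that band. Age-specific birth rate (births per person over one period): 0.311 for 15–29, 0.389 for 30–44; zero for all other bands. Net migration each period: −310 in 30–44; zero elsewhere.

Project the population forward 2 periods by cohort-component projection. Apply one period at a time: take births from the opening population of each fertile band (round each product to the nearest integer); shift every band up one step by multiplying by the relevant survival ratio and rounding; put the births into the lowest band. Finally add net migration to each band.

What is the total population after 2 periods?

39710

Numbering the bands 1..4 from youngest to oldest:
Period 1.
Births: 9800 * 0.311 = 3048, 17600 * 0.389 = 6846 → total 9894
Band 2: 10400 * 0.961 = 9994
Band 3: 9800 * 0.965 = 9457
Band 4: 17600 * 0.962 + 1800 * 0.309 = 16931 + 556 = 17487
Net migration: Band 3 − 310 → 9147
Giving 9894 / 9994 / 9147 / 17487.
Period 2.
Births: 9994 * 0.311 = 3108, 9147 * 0.389 = 3558 → total 6666
Band 2: 9894 * 0.961 = 9508
Band 3: 9994 * 0.965 = 9644
Band 4: 9147 * 0.962 + 17487 * 0.309 = 8799 + 5403 = 14202
Net migration: Band 3 − 310 → 9334
Giving 6666 / 9508 / 9334 / 14202.
Total after period 2: 6666 + 9508 + 9334 + 14202 = 39710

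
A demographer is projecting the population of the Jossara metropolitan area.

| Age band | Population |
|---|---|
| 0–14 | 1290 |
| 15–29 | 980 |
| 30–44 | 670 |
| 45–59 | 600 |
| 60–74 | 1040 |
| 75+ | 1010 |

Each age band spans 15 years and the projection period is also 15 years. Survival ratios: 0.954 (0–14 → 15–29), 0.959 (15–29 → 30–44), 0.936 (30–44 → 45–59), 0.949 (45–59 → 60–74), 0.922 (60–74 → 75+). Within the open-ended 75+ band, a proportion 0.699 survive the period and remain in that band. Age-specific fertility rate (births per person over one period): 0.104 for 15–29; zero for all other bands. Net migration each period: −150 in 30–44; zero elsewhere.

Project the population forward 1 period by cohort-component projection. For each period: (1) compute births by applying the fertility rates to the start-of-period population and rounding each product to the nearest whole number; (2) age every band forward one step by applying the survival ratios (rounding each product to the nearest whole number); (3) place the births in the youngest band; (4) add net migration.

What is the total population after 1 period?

4984

Numbering the bands 1..6 from youngest to oldest:
— Period 1 —
Births: 980 × 0.104 = 102
Band 2: 1290 × 0.954 = 1231
Band 3: 980 × 0.959 = 940
Band 4: 670 × 0.936 = 627
Band 5: 600 × 0.949 = 569
Band 6: 1040 × 0.922 + 1010 × 0.699 = 959 + 706 = 1665
Net migration: Band 3 − 150 → 790
Giving 102 / 1231 / 790 / 627 / 569 / 1665.
Total after period 1: 102 + 1231 + 790 + 627 + 569 + 1665 = 4984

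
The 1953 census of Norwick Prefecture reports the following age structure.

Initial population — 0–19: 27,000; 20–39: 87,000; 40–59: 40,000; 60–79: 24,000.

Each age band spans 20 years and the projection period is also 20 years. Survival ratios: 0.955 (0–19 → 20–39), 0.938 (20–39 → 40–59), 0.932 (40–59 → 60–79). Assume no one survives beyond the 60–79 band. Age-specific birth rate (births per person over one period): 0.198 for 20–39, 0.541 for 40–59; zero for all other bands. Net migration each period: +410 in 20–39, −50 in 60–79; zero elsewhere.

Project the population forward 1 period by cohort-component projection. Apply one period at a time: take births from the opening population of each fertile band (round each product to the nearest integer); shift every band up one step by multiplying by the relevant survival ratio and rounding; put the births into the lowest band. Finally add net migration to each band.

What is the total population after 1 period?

Call the bands 1 to 4, youngest first.
After projecting period 1:
Births: 87000 × 0.198 = 17226  |  40000 × 0.541 = 21640 ⇒ total 38866
Band 2: 27000 × 0.955 = 25785
Band 3: 87000 × 0.938 = 81606
Band 4: 40000 × 0.932 = 37280
Net migration: Band 2 + 410 → 26195; Band 4 − 50 → 37230
Population now: 0–19=38866, 20–39=26195, 40–59=81606, 60–79=37230
Total after period 1: 38866 + 26195 + 81606 + 37230 = 183897

183897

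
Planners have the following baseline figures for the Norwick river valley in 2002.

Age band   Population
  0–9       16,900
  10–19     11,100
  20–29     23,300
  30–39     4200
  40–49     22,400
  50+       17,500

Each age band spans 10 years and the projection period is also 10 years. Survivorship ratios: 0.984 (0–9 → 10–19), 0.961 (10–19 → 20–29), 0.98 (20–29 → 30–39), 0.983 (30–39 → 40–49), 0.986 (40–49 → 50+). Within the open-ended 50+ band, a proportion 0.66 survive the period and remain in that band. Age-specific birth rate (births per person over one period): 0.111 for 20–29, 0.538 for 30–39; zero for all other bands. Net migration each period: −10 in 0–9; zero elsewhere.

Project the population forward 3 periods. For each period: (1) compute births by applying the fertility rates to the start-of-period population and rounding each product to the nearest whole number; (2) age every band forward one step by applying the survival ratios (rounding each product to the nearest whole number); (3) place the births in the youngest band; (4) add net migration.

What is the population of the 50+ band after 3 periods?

Let group 1 be 0–9 through group 6 = 50+.
— Period 1 —
Births: 23300 × 0.111 = 2586 ; 4200 × 0.538 = 2260 → total 4846
Group 2: 16900 × 0.984 = 16630
Group 3: 11100 × 0.961 = 10667
Group 4: 23300 × 0.98 = 22834
Group 5: 4200 × 0.983 = 4129
Group 6: 22400 × 0.986 + 17500 × 0.66 = 22086 + 11550 = 33636
Net migration: Group 1 − 10 → 4836
End of period: [4836, 16630, 10667, 22834, 4129, 33636]
— Period 2 —
Births: 10667 × 0.111 = 1184 ; 22834 × 0.538 = 12285 → total 13469
Group 2: 4836 × 0.984 = 4759
Group 3: 16630 × 0.961 = 15981
Group 4: 10667 × 0.98 = 10454
Group 5: 22834 × 0.983 = 22446
Group 6: 4129 × 0.986 + 33636 × 0.66 = 4071 + 22200 = 26271
Net migration: Group 1 − 10 → 13459
End of period: [13459, 4759, 15981, 10454, 22446, 26271]
— Period 3 —
Births: 15981 × 0.111 = 1774 ; 10454 × 0.538 = 5624 → total 7398
Group 2: 13459 × 0.984 = 13244
Group 3: 4759 × 0.961 = 4573
Group 4: 15981 × 0.98 = 15661
Group 5: 10454 × 0.983 = 10276
Group 6: 22446 × 0.986 + 26271 × 0.66 = 22132 + 17339 = 39471
Net migration: Group 1 − 10 → 7388
End of period: [7388, 13244, 4573, 15661, 10276, 39471]

39471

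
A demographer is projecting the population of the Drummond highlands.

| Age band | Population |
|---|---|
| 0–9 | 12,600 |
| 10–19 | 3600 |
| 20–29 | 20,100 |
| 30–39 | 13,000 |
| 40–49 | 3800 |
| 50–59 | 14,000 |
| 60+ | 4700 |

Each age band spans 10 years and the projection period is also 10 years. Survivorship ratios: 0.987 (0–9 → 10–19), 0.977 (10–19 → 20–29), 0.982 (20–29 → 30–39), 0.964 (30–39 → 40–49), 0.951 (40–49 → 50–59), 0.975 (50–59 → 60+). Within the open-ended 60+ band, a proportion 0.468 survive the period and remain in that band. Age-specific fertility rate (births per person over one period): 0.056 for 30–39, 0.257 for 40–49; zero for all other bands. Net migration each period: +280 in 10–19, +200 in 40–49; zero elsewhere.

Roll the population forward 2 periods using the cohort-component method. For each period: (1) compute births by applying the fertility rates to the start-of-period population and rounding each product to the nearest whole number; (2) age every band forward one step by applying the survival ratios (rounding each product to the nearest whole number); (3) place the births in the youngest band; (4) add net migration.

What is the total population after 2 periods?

[period 1]
Births: 13000 × 0.056 = 728, 3800 × 0.257 = 977 → total 1705
10–19: 12600 × 0.987 = 12436
20–29: 3600 × 0.977 = 3517
30–39: 20100 × 0.982 = 19738
40–49: 13000 × 0.964 = 12532
50–59: 3800 × 0.951 = 3614
60+: 14000 × 0.975 + 4700 × 0.468 = 13650 + 2200 = 15850
Net migration: 10–19 + 280 → 12716; 40–49 + 200 → 12732
Giving 1705 / 12716 / 3517 / 19738 / 12732 / 3614 / 15850.
[period 2]
Births: 19738 × 0.056 = 1105, 12732 × 0.257 = 3272 → total 4377
10–19: 1705 × 0.987 = 1683
20–29: 12716 × 0.977 = 12424
30–39: 3517 × 0.982 = 3454
40–49: 19738 × 0.964 = 19027
50–59: 12732 × 0.951 = 12108
60+: 3614 × 0.975 + 15850 × 0.468 = 3524 + 7418 = 10942
Net migration: 10–19 + 280 → 1963; 40–49 + 200 → 19227
Giving 4377 / 1963 / 12424 / 3454 / 19227 / 12108 / 10942.
Total after period 2: 4377 + 1963 + 12424 + 3454 + 19227 + 12108 + 10942 = 64495

64495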